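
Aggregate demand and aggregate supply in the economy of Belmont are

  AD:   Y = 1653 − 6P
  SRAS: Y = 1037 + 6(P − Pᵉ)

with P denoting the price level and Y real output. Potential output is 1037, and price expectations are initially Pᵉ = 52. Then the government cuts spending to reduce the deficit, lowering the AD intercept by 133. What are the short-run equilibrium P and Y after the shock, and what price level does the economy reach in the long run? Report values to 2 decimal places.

AD shifts left: new AD is Y = 1520 − 6P. With Pᵉ = 52, SRAS is Y = 725 + 6P.
Short run: 1520 − 6P = 725 + 6P gives 795 = 12P, so P = 66.25 and Y = 1520 − 6P = 1122.50.
Y = 1122.50 is above potential 1037; expectations adjust and SRAS shifts left until Y = 1037.
Long run: on the new AD curve, 1037 = 1520 − 6P gives P = 80.50.

Short run: P = 66.25, Y = 1122.50. Long run: P = 80.50.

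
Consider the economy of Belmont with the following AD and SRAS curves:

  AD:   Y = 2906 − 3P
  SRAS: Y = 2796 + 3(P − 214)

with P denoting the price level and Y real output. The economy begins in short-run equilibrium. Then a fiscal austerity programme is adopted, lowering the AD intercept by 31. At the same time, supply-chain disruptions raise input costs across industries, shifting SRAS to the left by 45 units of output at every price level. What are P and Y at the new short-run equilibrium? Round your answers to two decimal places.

P = 127.67, Y = 2492.00

After both shocks: AD is Y = 2875 − 3P and SRAS is Y = 2109 + 3P.
Setting them equal: 766 = 6P, so P = 127.67.
Substituting into AD, Y = 2492.00.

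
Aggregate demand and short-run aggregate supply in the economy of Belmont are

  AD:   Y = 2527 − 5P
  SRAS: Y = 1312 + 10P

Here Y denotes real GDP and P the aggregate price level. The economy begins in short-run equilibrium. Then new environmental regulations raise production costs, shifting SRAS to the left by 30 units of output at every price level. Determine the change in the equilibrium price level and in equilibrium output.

This is a negative supply shock: SRAS shifts left.
New SRAS: Y = 1282 + 10P.
Set AD = SRAS: 2527 − 5P = 1282 + 10P, so 1245 = 15P and P = 83.
Y = 2527 − 5·83 = 2112.
Initially P = 81, Y = 2122, so ΔP = +2 and ΔY = -10.

ΔP = +2, ΔY = -10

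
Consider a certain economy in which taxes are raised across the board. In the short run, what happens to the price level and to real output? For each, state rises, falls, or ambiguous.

This is a negative demand shock: AD shifts left.
Moving along the upward-sloping SRAS curve, P falls and Y falls.

Price level: falls; output: falls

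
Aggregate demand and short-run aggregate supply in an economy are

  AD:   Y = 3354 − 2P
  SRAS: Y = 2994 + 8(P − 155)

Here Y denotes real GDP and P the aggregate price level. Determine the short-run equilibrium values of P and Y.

P = 160, Y = 3034

Write SRAS as Y = 2994 + 8P − 1240 = 1754 + 8P.
Set AD = SRAS: 3354 − 2P = 1754 + 8P, so 1600 = 10P and P = 160.
Then Y = 3354 − 2·160 = 3034.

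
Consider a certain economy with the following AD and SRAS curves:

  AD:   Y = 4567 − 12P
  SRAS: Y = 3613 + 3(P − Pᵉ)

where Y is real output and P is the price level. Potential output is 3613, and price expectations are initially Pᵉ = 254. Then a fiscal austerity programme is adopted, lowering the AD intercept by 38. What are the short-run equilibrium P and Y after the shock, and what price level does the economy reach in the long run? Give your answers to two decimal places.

Short run: P = 111.87, Y = 3186.60. Long run: P = 76.33.

AD shifts left: new AD is Y = 4529 − 12P. With Pᵉ = 254, SRAS is Y = 2851 + 3P.
Short run: 4529 − 12P = 2851 + 3P gives 1678 = 15P, so P = 111.87 and Y = 4529 − 12P = 3186.60.
Y = 3186.60 is below potential 3613; expectations adjust and SRAS shifts right until Y = 3613.
Long run: on the new AD curve, 3613 = 4529 − 12P gives P = 76.33.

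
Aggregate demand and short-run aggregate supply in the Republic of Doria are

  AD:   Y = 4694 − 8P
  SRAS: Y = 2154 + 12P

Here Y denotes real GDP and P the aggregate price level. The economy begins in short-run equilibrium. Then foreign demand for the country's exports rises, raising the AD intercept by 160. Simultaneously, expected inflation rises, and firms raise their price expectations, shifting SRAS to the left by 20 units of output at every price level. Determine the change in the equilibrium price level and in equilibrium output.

ΔP = +9, ΔY = +88

After both shocks: AD is Y = 4854 − 8P and SRAS is Y = 2134 + 12P.
Setting them equal: 2720 = 20P, so P = 136.
Y = 4854 − 8·136 = 3766.
Initially P = 127, Y = 3678, so ΔP = +9 and ΔY = +88.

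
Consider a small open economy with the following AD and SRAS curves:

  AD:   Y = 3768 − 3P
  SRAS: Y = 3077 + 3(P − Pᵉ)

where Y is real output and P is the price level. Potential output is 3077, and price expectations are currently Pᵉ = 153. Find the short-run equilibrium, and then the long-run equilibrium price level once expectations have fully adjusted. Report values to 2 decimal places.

Short run: with Pᵉ = 153, SRAS is Y = 2618 + 3P. Setting AD = SRAS gives 1150 = 6P, so P = 191.67 and Y = 3768 − 3P = 3193.00.
Output 3193.00 is above potential 3077, so over time expected prices rise and SRAS shifts left until Y returns to 3077.
Long run: Y = 3077 on the AD curve gives 3077 = 3768 − 3P, so P = 230.33.

Short run: P = 191.67, Y = 3193.00. Long run: P = 230.33.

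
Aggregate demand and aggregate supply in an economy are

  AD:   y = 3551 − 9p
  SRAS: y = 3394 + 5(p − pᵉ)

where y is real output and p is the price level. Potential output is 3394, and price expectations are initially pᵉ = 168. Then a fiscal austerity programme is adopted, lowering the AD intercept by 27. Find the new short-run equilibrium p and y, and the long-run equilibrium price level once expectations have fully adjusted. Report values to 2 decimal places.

Short run: p = 69.29, y = 2900.43. Long run: p = 14.44.

AD shifts left: new AD is y = 3524 − 9p. With pᵉ = 168, SRAS is y = 2554 + 5p.
Short run: 3524 − 9p = 2554 + 5p gives 970 = 14p, so p = 69.29 and y = 3524 − 9p = 2900.43.
y = 2900.43 is below potential 3394; expectations adjust and SRAS shifts right until y = 3394.
Long run: on the new AD curve, 3394 = 3524 − 9p gives p = 14.44.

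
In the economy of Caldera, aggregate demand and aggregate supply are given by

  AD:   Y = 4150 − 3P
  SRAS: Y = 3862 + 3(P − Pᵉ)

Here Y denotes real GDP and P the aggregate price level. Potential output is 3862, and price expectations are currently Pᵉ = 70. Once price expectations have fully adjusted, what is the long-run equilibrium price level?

Long-run P = 96

Short run: with Pᵉ = 70, SRAS is Y = 3652 + 3P. Setting AD = SRAS gives 498 = 6P, so P = 83 and Y = 4150 − 3·83 = 3901.
Output 3901 is above potential 3862, so over time expected prices rise and SRAS shifts left until Y returns to 3862.
Long run: Y = 3862 on the AD curve gives 3862 = 4150 − 3P, so P = 96.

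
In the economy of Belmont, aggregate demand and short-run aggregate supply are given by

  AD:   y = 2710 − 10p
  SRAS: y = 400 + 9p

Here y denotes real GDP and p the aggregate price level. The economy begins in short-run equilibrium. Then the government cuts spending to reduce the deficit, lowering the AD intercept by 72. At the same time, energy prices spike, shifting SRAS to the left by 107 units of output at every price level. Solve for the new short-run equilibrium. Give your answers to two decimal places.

p = 123.42, y = 1403.79

After both shocks: AD is y = 2638 − 10p and SRAS is y = 293 + 9p.
Setting them equal: 2345 = 19p, so p = 123.42.
Substituting into AD, y = 1403.79.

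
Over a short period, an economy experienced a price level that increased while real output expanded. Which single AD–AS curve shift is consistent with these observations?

AD shifted right

P rose and Y rose. An AD shift moves P and Y in the same direction; an SRAS shift moves them in opposite directions.
Here P and Y moved in the same direction, so the AD curve shifted.
Since Y rose, AD shifted right.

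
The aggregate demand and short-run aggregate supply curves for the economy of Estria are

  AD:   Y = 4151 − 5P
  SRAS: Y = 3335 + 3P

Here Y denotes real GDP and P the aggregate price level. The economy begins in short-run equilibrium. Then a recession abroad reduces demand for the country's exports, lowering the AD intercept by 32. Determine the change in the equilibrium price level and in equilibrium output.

This is a negative demand shock: AD shifts left.
New AD: Y = 4119 − 5P.
Set AD = SRAS: 4119 − 5P = 3335 + 3P, so 784 = 8P and P = 98.
Y = 4119 − 5·98 = 3629.
Initially P = 102, Y = 3641, so ΔP = -4 and ΔY = -12.

ΔP = -4, ΔY = -12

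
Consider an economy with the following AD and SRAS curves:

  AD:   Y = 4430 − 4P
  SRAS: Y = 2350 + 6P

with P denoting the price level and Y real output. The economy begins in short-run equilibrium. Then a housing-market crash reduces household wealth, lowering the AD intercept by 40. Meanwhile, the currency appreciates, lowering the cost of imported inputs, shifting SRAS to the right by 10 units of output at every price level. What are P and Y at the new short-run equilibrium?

After both shocks: AD is Y = 4390 − 4P and SRAS is Y = 2360 + 6P.
Setting them equal: 2030 = 10P, so P = 203.
Y = 4390 − 4·203 = 3578.

P = 203, Y = 3578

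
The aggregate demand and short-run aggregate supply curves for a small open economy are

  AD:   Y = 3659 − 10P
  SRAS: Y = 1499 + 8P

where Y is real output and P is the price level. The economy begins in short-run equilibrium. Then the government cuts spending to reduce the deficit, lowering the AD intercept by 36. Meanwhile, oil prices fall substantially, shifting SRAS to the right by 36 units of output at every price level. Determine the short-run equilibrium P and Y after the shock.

After both shocks: AD is Y = 3623 − 10P and SRAS is Y = 1535 + 8P.
Setting them equal: 2088 = 18P, so P = 116.
Y = 3623 − 10·116 = 2463.

P = 116, Y = 2463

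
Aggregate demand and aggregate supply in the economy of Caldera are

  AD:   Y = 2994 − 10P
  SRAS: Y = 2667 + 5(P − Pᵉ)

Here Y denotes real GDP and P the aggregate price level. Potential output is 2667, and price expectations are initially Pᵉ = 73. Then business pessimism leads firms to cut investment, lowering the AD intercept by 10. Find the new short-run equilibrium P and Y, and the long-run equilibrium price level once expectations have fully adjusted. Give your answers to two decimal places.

Short run: P = 45.47, Y = 2529.33. Long run: P = 31.70.

AD shifts left: new AD is Y = 2984 − 10P. With Pᵉ = 73, SRAS is Y = 2302 + 5P.
Short run: 2984 − 10P = 2302 + 5P gives 682 = 15P, so P = 45.47 and Y = 2984 − 10P = 2529.33.
Y = 2529.33 is below potential 2667; expectations adjust and SRAS shifts right until Y = 2667.
Long run: on the new AD curve, 2667 = 2984 − 10P gives P = 31.70.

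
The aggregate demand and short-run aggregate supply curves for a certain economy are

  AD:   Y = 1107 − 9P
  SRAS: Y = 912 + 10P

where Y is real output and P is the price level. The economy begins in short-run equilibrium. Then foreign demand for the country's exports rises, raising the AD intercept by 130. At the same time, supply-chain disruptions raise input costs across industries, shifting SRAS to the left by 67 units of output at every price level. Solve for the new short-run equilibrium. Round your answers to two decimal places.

After both shocks: AD is Y = 1237 − 9P and SRAS is Y = 845 + 10P.
Setting them equal: 392 = 19P, so P = 20.63.
Substituting into AD, Y = 1051.32.

P = 20.63, Y = 1051.32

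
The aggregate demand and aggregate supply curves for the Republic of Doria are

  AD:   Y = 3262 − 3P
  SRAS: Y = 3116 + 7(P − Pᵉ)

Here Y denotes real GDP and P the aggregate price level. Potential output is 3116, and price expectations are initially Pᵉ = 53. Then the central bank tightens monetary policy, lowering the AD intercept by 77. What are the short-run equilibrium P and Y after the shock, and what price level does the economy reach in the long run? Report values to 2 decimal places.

AD shifts left: new AD is Y = 3185 − 3P. With Pᵉ = 53, SRAS is Y = 2745 + 7P.
Short run: 3185 − 3P = 2745 + 7P gives 440 = 10P, so P = 44.00 and Y = 3185 − 3P = 3053.00.
Y = 3053.00 is below potential 3116; expectations adjust and SRAS shifts right until Y = 3116.
Long run: on the new AD curve, 3116 = 3185 − 3P gives P = 23.00.

Short run: P = 44.00, Y = 3053.00. Long run: P = 23.00.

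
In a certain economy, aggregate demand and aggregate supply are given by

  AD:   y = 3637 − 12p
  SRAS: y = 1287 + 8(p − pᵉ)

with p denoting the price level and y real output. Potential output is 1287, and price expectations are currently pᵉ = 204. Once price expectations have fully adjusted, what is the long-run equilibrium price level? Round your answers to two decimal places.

Long-run p = 195.83

Short run: with pᵉ = 204, SRAS is y = 8p − 345. Setting AD = SRAS gives 3982 = 20p, so p = 199.10 and y = 3637 − 12p = 1247.80.
Output 1247.80 is below potential 1287, so over time expected prices fall and SRAS shifts right until y returns to 1287.
Long run: y = 1287 on the AD curve gives 1287 = 3637 − 12p, so p = 195.83.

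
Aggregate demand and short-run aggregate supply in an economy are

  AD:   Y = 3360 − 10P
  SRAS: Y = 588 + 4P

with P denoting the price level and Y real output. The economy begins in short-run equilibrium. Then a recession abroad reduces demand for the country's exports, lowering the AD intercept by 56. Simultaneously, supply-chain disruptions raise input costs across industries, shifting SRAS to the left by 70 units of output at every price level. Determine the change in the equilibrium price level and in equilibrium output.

After both shocks: AD is Y = 3304 − 10P and SRAS is Y = 518 + 4P.
Setting them equal: 2786 = 14P, so P = 199.
Y = 3304 − 10·199 = 1314.
Initially P = 198, Y = 1380, so ΔP = +1 and ΔY = -66.

ΔP = +1, ΔY = -66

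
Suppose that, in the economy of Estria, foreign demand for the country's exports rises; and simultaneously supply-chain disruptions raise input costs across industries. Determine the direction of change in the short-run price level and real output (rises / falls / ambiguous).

Price level: rises; output: ambiguous

The first event is a positive demand shock: AD shifts right, which by itself pushes P up and Y up.
The second is an adverse supply shock: SRAS shifts left, which by itself pushes P up and Y down.
Both shocks push P up, so P rises. The two shocks push Y in opposite directions, so the effect on Y is ambiguous.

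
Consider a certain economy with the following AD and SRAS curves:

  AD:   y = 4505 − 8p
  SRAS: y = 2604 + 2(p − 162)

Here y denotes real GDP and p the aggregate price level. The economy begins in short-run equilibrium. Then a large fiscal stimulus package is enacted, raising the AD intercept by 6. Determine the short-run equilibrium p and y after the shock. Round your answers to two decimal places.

This is a positive demand shock: AD shifts right.
New AD: y = 4511 − 8p.
SRAS can be written y = 2280 + 2p.
Set AD = SRAS: 4511 − 8p = 2280 + 2p, so 2231 = 10p and p = 223.10.
Substituting into AD, y = 2726.20.

p = 223.10, y = 2726.20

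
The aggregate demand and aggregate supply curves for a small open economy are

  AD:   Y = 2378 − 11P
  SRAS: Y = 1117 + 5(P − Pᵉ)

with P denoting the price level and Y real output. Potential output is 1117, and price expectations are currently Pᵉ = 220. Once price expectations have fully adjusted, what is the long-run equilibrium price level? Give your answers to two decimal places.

Short run: with Pᵉ = 220, SRAS is Y = 17 + 5P. Setting AD = SRAS gives 2361 = 16P, so P = 147.56 and Y = 2378 − 11P = 754.81.
Output 754.81 is below potential 1117, so over time expected prices fall and SRAS shifts right until Y returns to 1117.
Long run: Y = 1117 on the AD curve gives 1117 = 2378 − 11P, so P = 114.64.

Long-run P = 114.64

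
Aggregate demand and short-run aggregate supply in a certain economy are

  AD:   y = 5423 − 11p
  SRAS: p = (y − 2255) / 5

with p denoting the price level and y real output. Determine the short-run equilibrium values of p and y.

p = 198, y = 3245

Rearrange SRAS to y = 2255 + 5p.
Set AD = SRAS: 5423 − 11p = 2255 + 5p, so 3168 = 16p and p = 198.
Then y = 5423 − 11·198 = 3245.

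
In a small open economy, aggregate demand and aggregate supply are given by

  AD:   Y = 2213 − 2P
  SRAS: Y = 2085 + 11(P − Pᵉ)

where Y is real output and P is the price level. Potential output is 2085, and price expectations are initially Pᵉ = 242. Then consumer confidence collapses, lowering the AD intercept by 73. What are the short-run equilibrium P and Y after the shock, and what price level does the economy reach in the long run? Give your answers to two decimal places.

AD shifts left: new AD is Y = 2140 − 2P. With Pᵉ = 242, SRAS is Y = 11P − 577.
Short run: 2140 − 2P = 11P − 577 gives 2717 = 13P, so P = 209.00 and Y = 2140 − 2P = 1722.00.
Y = 1722.00 is below potential 2085; expectations adjust and SRAS shifts right until Y = 2085.
Long run: on the new AD curve, 2085 = 2140 − 2P gives P = 27.50.

Short run: P = 209.00, Y = 1722.00. Long run: P = 27.50.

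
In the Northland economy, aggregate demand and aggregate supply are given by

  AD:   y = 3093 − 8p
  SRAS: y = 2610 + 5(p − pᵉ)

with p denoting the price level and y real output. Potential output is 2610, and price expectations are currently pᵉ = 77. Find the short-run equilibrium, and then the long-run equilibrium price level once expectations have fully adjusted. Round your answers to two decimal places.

Short run: p = 66.77, y = 2558.85. Long run: p = 60.38.

Short run: with pᵉ = 77, SRAS is y = 2225 + 5p. Setting AD = SRAS gives 868 = 13p, so p = 66.77 and y = 3093 − 8p = 2558.85.
Output 2558.85 is below potential 2610, so over time expected prices fall and SRAS shifts right until y returns to 2610.
Long run: y = 2610 on the AD curve gives 2610 = 3093 − 8p, so p = 60.38.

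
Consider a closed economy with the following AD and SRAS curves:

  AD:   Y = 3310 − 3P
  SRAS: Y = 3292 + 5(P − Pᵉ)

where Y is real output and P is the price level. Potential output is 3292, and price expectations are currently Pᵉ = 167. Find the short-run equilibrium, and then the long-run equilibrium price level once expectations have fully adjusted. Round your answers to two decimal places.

Short run: P = 106.63, Y = 2990.13. Long run: P = 6.00.

Short run: with Pᵉ = 167, SRAS is Y = 2457 + 5P. Setting AD = SRAS gives 853 = 8P, so P = 106.63 and Y = 3310 − 3P = 2990.13.
Output 2990.13 is below potential 3292, so over time expected prices fall and SRAS shifts right until Y returns to 3292.
Long run: Y = 3292 on the AD curve gives 3292 = 3310 − 3P, so P = 6.00.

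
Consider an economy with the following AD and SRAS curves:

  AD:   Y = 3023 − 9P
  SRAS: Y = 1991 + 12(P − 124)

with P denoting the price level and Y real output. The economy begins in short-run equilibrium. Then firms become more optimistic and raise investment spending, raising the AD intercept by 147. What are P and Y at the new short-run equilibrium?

This is a positive demand shock: AD shifts right.
New AD: Y = 3170 − 9P.
SRAS can be written Y = 503 + 12P.
Set AD = SRAS: 3170 − 9P = 503 + 12P, so 2667 = 21P and P = 127.
Y = 3170 − 9·127 = 2027.

P = 127, Y = 2027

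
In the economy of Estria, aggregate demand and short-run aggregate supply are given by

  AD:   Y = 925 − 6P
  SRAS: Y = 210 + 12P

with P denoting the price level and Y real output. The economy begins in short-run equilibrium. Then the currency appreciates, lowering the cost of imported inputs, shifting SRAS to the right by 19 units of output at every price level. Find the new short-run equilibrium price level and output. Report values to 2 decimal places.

P = 38.67, Y = 693.00

This is a positive supply shock: SRAS shifts right.
New SRAS: Y = 229 + 12P.
Set AD = SRAS: 925 − 6P = 229 + 12P, so 696 = 18P and P = 38.67.
Substituting into AD, Y = 693.00.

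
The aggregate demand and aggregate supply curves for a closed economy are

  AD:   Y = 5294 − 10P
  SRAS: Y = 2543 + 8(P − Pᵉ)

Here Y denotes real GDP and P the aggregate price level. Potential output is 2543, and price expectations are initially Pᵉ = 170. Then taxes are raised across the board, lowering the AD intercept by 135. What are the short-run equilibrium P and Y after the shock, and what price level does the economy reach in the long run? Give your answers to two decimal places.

Short run: P = 220.89, Y = 2950.11. Long run: P = 261.60.

AD shifts left: new AD is Y = 5159 − 10P. With Pᵉ = 170, SRAS is Y = 1183 + 8P.
Short run: 5159 − 10P = 1183 + 8P gives 3976 = 18P, so P = 220.89 and Y = 5159 − 10P = 2950.11.
Y = 2950.11 is above potential 2543; expectations adjust and SRAS shifts left until Y = 2543.
Long run: on the new AD curve, 2543 = 5159 − 10P gives P = 261.60.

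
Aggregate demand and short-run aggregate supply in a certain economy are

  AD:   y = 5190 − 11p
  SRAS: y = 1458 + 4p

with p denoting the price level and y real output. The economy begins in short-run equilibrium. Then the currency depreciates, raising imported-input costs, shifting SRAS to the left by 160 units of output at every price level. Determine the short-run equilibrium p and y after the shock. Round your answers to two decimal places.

p = 259.47, y = 2335.87

This is a negative supply shock: SRAS shifts left.
New SRAS: y = 1298 + 4p.
Set AD = SRAS: 5190 − 11p = 1298 + 4p, so 3892 = 15p and p = 259.47.
Substituting into AD, y = 2335.87.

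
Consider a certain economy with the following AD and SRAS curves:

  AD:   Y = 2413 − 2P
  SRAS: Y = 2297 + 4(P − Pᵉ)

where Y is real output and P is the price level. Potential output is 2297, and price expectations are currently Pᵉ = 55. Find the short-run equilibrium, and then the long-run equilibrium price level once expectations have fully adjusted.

Short run: P = 56, Y = 2301. Long run: P = 58.

Short run: with Pᵉ = 55, SRAS is Y = 2077 + 4P. Setting AD = SRAS gives 336 = 6P, so P = 56 and Y = 2413 − 2·56 = 2301.
Output 2301 is above potential 2297, so over time expected prices rise and SRAS shifts left until Y returns to 2297.
Long run: Y = 2297 on the AD curve gives 2297 = 2413 − 2P, so P = 58.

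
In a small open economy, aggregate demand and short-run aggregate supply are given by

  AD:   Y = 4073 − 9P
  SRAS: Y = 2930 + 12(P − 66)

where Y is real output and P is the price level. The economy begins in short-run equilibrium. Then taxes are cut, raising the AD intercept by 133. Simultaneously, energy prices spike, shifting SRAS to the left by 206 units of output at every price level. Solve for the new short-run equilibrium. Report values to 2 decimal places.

After both shocks: AD is Y = 4206 − 9P and SRAS is Y = 1932 + 12P.
Setting them equal: 2274 = 21P, so P = 108.29.
Substituting into AD, Y = 3231.43.

P = 108.29, Y = 3231.43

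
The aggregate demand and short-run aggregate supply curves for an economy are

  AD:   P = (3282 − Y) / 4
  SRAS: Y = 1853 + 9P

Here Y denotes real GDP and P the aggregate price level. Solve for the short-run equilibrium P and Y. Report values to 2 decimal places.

Rearrange AD to Y = 3282 − 4P.
Set AD = SRAS: 3282 − 4P = 1853 + 9P, so 1429 = 13P and P = 109.92.
Substituting into AD, Y = 3282 − 4P = 2842.31.

P = 109.92, Y = 2842.31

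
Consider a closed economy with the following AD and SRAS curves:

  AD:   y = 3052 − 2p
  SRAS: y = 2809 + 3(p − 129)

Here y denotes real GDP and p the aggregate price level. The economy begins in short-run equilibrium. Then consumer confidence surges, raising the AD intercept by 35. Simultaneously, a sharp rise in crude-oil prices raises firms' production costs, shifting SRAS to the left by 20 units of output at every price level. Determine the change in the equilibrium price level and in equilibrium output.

Δp = +11, Δy = +13

After both shocks: AD is y = 3087 − 2p and SRAS is y = 2402 + 3p.
Setting them equal: 685 = 5p, so p = 137.
y = 3087 − 2·137 = 2813.
Initially p = 126, y = 2800, so Δp = +11 and Δy = +13.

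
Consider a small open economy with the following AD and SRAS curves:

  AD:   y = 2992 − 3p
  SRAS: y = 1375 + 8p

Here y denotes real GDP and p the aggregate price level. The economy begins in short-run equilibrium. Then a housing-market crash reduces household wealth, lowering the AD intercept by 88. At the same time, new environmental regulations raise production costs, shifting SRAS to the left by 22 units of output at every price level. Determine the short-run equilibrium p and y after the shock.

After both shocks: AD is y = 2904 − 3p and SRAS is y = 1353 + 8p.
Setting them equal: 1551 = 11p, so p = 141.
y = 2904 − 3·141 = 2481.

p = 141, y = 2481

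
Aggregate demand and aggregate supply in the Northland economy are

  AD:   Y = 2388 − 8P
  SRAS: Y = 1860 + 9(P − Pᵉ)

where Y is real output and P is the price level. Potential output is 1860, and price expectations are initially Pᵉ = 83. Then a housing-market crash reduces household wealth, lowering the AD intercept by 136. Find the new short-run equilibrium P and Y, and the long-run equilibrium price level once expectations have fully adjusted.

AD shifts left: new AD is Y = 2252 − 8P. With Pᵉ = 83, SRAS is Y = 1113 + 9P.
Short run: 2252 − 8P = 1113 + 9P gives 1139 = 17P, so P = 67 and Y = 2252 − 8·67 = 1716.
Y = 1716 is below potential 1860; expectations adjust and SRAS shifts right until Y = 1860.
Long run: on the new AD curve, 1860 = 2252 − 8P gives P = 49.

Short run: P = 67, Y = 1716. Long run: P = 49.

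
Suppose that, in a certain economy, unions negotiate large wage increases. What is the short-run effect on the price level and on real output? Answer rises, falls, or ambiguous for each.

Price level: rises; output: falls

This is an adverse supply shock: SRAS shifts left.
Moving along the downward-sloping AD curve, P rises and Y falls.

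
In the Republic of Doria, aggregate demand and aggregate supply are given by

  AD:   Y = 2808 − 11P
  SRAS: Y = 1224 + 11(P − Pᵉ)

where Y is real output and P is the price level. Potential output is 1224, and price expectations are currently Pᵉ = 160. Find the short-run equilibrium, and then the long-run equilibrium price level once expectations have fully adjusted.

Short run: P = 152, Y = 1136. Long run: P = 144.

Short run: with Pᵉ = 160, SRAS is Y = 11P − 536. Setting AD = SRAS gives 3344 = 22P, so P = 152 and Y = 2808 − 11·152 = 1136.
Output 1136 is below potential 1224, so over time expected prices fall and SRAS shifts right until Y returns to 1224.
Long run: Y = 1224 on the AD curve gives 1224 = 2808 − 11P, so P = 144.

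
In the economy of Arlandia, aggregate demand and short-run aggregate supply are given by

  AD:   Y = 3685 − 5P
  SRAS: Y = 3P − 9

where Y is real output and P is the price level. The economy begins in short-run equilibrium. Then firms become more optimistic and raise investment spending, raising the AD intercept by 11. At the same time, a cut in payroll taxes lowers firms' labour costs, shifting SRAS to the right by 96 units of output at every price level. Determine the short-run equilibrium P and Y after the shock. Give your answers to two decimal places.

After both shocks: AD is Y = 3696 − 5P and SRAS is Y = 87 + 3P.
Setting them equal: 3609 = 8P, so P = 451.13.
Substituting into AD, Y = 1440.38.

P = 451.13, Y = 1440.38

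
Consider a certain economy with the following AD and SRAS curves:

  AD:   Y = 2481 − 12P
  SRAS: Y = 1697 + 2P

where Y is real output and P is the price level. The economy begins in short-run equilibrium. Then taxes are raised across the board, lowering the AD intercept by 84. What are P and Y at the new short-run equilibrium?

This is a negative demand shock: AD shifts left.
New AD: Y = 2397 − 12P.
Set AD = SRAS: 2397 − 12P = 1697 + 2P, so 700 = 14P and P = 50.
Y = 2397 − 12·50 = 1797.

P = 50, Y = 1797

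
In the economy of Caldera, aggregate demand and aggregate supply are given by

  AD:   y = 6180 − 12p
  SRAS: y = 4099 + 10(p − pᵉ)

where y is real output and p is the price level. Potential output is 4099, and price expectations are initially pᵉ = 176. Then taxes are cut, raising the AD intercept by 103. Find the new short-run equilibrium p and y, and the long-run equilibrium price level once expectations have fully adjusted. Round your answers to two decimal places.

Short run: p = 179.27, y = 4131.73. Long run: p = 182.00.

AD shifts right: new AD is y = 6283 − 12p. With pᵉ = 176, SRAS is y = 2339 + 10p.
Short run: 6283 − 12p = 2339 + 10p gives 3944 = 22p, so p = 179.27 and y = 6283 − 12p = 4131.73.
y = 4131.73 is above potential 4099; expectations adjust and SRAS shifts left until y = 4099.
Long run: on the new AD curve, 4099 = 6283 − 12p gives p = 182.00.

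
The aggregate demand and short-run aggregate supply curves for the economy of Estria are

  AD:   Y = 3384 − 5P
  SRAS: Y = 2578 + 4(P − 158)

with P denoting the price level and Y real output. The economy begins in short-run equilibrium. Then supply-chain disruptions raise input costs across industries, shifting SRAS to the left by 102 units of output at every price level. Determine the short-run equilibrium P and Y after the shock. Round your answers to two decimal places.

This is a negative supply shock: SRAS shifts left.
New SRAS: Y = 1844 + 4P.
Set AD = SRAS: 3384 − 5P = 1844 + 4P, so 1540 = 9P and P = 171.11.
Substituting into AD, Y = 2528.44.

P = 171.11, Y = 2528.44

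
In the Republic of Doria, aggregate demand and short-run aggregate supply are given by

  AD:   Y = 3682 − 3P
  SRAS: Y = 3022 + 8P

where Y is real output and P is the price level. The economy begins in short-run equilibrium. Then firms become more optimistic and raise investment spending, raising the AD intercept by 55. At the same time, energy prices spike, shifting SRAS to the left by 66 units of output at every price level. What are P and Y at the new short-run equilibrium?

After both shocks: AD is Y = 3737 − 3P and SRAS is Y = 2956 + 8P.
Setting them equal: 781 = 11P, so P = 71.
Y = 3737 − 3·71 = 3524.

P = 71, Y = 3524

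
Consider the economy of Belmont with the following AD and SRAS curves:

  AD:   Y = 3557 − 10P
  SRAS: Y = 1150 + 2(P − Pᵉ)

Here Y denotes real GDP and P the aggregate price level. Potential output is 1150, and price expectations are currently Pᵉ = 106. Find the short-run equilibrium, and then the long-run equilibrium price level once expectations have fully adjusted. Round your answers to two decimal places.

Short run: P = 218.25, Y = 1374.50. Long run: P = 240.70.

Short run: with Pᵉ = 106, SRAS is Y = 938 + 2P. Setting AD = SRAS gives 2619 = 12P, so P = 218.25 and Y = 3557 − 10P = 1374.50.
Output 1374.50 is above potential 1150, so over time expected prices rise and SRAS shifts left until Y returns to 1150.
Long run: Y = 1150 on the AD curve gives 1150 = 3557 − 10P, so P = 240.70.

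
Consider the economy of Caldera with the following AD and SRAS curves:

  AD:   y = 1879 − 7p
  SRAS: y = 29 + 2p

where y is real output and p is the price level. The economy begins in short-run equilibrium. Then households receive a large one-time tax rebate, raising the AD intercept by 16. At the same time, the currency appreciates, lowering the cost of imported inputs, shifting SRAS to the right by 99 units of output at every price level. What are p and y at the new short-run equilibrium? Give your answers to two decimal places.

After both shocks: AD is y = 1895 − 7p and SRAS is y = 128 + 2p.
Setting them equal: 1767 = 9p, so p = 196.33.
Substituting into AD, y = 520.67.

p = 196.33, y = 520.67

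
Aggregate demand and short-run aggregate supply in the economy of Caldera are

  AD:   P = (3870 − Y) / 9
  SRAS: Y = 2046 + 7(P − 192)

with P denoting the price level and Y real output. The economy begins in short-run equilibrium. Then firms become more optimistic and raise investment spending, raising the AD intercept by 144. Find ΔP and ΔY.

ΔP = +9, ΔY = +63

This is a positive demand shock: AD shifts right.
New AD: Y = 4014 − 9P.
SRAS can be written Y = 702 + 7P.
Set AD = SRAS: 4014 − 9P = 702 + 7P, so 3312 = 16P and P = 207.
Y = 4014 − 9·207 = 2151.
Initially P = 198, Y = 2088, so ΔP = +9 and ΔY = +63.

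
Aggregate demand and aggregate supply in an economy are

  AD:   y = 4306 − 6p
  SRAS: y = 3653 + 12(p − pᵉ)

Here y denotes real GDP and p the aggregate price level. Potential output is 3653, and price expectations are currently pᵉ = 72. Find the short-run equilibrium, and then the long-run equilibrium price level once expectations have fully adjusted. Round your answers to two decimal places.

Short run: with pᵉ = 72, SRAS is y = 2789 + 12p. Setting AD = SRAS gives 1517 = 18p, so p = 84.28 and y = 4306 − 6p = 3800.33.
Output 3800.33 is above potential 3653, so over time expected prices rise and SRAS shifts left until y returns to 3653.
Long run: y = 3653 on the AD curve gives 3653 = 4306 − 6p, so p = 108.83.

Short run: p = 84.28, y = 3800.33. Long run: p = 108.83.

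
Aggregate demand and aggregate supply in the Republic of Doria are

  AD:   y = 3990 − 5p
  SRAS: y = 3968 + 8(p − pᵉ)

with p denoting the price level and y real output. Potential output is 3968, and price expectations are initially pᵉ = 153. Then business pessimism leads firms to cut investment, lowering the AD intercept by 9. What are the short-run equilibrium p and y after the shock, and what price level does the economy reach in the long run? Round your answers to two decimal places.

AD shifts left: new AD is y = 3981 − 5p. With pᵉ = 153, SRAS is y = 2744 + 8p.
Short run: 3981 − 5p = 2744 + 8p gives 1237 = 13p, so p = 95.15 and y = 3981 − 5p = 3505.23.
y = 3505.23 is below potential 3968; expectations adjust and SRAS shifts right until y = 3968.
Long run: on the new AD curve, 3968 = 3981 − 5p gives p = 2.60.

Short run: p = 95.15, y = 3505.23. Long run: p = 2.60.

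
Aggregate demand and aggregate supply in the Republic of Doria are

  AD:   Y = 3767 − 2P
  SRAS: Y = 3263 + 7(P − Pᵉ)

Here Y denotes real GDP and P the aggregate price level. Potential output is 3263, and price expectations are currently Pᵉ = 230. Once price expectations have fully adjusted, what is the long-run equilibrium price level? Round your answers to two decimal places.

Short run: with Pᵉ = 230, SRAS is Y = 1653 + 7P. Setting AD = SRAS gives 2114 = 9P, so P = 234.89 and Y = 3767 − 2P = 3297.22.
Output 3297.22 is above potential 3263, so over time expected prices rise and SRAS shifts left until Y returns to 3263.
Long run: Y = 3263 on the AD curve gives 3263 = 3767 − 2P, so P = 252.00.

Long-run P = 252.00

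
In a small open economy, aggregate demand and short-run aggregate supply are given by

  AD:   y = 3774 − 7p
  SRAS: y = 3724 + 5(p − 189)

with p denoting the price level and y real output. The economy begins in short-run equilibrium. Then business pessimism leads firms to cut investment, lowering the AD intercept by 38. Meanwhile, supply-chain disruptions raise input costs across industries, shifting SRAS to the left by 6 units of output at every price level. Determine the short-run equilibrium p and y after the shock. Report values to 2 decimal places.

p = 80.25, y = 3174.25

After both shocks: AD is y = 3736 − 7p and SRAS is y = 2773 + 5p.
Setting them equal: 963 = 12p, so p = 80.25.
Substituting into AD, y = 3174.25.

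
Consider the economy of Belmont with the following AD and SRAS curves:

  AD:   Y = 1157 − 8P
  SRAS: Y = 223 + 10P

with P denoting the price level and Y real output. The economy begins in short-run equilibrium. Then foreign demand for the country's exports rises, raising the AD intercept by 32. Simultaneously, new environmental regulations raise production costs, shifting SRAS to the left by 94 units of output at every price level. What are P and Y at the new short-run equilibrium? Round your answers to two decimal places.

P = 58.89, Y = 717.89

After both shocks: AD is Y = 1189 − 8P and SRAS is Y = 129 + 10P.
Setting them equal: 1060 = 18P, so P = 58.89.
Substituting into AD, Y = 717.89.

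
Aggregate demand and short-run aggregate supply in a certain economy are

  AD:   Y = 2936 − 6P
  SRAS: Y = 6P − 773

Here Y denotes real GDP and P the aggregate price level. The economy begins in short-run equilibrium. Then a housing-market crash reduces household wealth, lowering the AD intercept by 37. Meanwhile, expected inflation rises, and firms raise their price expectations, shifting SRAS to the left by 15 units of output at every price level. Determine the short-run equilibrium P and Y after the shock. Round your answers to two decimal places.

After both shocks: AD is Y = 2899 − 6P and SRAS is Y = 6P − 788.
Setting them equal: 3687 = 12P, so P = 307.25.
Substituting into AD, Y = 1055.50.

P = 307.25, Y = 1055.50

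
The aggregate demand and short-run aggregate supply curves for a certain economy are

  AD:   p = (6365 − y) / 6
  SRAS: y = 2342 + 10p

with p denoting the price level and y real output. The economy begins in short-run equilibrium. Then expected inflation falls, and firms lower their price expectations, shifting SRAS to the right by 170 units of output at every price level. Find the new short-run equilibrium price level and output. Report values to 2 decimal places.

p = 240.81, y = 4920.13

This is a positive supply shock: SRAS shifts right.
New SRAS: y = 2512 + 10p.
Set AD = SRAS: 6365 − 6p = 2512 + 10p, so 3853 = 16p and p = 240.81.
Substituting into AD, y = 4920.13.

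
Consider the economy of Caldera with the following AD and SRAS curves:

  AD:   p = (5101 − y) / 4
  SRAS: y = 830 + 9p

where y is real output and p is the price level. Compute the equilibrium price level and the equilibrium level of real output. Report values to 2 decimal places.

Rearrange AD to y = 5101 − 4p.
Set AD = SRAS: 5101 − 4p = 830 + 9p, so 4271 = 13p and p = 328.54.
Substituting into AD, y = 5101 − 4p = 3786.85.

p = 328.54, y = 3786.85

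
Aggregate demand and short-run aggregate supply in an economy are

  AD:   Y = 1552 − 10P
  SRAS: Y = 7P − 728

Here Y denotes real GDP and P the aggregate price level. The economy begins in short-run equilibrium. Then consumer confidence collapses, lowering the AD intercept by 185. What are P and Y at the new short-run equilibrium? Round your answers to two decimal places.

This is a negative demand shock: AD shifts left.
New AD: Y = 1367 − 10P.
Set AD = SRAS: 1367 − 10P = 7P − 728, so 2095 = 17P and P = 123.24.
Substituting into AD, Y = 134.65.

P = 123.24, Y = 134.65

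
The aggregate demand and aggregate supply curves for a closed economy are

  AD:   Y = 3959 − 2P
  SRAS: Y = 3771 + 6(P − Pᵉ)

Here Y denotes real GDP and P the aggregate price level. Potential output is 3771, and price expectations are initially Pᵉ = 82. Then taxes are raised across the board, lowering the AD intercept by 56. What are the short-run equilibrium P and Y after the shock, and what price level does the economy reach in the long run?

Short run: P = 78, Y = 3747. Long run: P = 66.

AD shifts left: new AD is Y = 3903 − 2P. With Pᵉ = 82, SRAS is Y = 3279 + 6P.
Short run: 3903 − 2P = 3279 + 6P gives 624 = 8P, so P = 78 and Y = 3903 − 2·78 = 3747.
Y = 3747 is below potential 3771; expectations adjust and SRAS shifts right until Y = 3771.
Long run: on the new AD curve, 3771 = 3903 − 2P gives P = 66.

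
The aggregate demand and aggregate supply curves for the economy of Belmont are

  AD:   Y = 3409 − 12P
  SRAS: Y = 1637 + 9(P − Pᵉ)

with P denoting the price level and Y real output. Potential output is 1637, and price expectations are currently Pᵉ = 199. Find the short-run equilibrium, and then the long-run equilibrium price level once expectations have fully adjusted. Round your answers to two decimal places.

Short run: P = 169.67, Y = 1373.00. Long run: P = 147.67.

Short run: with Pᵉ = 199, SRAS is Y = 9P − 154. Setting AD = SRAS gives 3563 = 21P, so P = 169.67 and Y = 3409 − 12P = 1373.00.
Output 1373.00 is below potential 1637, so over time expected prices fall and SRAS shifts right until Y returns to 1637.
Long run: Y = 1637 on the AD curve gives 1637 = 3409 − 12P, so P = 147.67.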